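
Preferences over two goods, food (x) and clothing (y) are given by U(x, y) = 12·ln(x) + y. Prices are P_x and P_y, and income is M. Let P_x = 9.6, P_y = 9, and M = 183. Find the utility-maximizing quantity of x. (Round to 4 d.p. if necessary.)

x* = 11.25

Set MRS = P_x/P_y: (12/x)/1 = P_x/P_y.
So x*(P_x,P_y) = 12·P_y/P_x, independent of income; and y* = (M − 12·P_y)/P_y.
At the given prices: x* = 12·9/9.6 = 11.25.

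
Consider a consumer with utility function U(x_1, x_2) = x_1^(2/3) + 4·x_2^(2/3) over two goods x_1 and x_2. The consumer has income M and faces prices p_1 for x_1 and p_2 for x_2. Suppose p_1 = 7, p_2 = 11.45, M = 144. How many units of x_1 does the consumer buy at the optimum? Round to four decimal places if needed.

MU_x_1 ∝ x_1^(-1/3), MU_x_2 ∝ 4·x_2^(-1/3), so MRS = (1/4)·(x_2/x_1)^(1/3) = p_1/p_2.
Hence x_2/x_1 = (4·p_1/p_2)^(1/(1/3)), i.e. raised to the 3 power.
With the ratio pinned down, the budget gives x_1* = M/(p_1 + p_2·(x_2/x_1)) and x_2* = (x_2/x_1)·x_1*.
Numerically x_2/x_1 = 14.623712, so x_1* = 144/(7 + 11.45·14.623712) = 0.8255.

x_1* = 0.8255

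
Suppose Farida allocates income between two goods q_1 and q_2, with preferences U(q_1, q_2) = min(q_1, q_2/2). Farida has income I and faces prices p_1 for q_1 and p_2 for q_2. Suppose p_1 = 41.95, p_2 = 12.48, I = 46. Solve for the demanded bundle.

With perfect complements, no substitution: consume in ratio q_1:q_2 = 1:2.
Budget: p_1·q_1 + p_2·2·q_1 = I, so (p_1 + 2·p_2)·q_1 = I.
Demand: q_1*(p_1,p_2,I) = I/(p_1 + 2·p_2), q_2* = 2·I/(p_1 + 2·p_2).
Here 41.95 + 2·12.48 = 66.91, giving q_1* = 0.6875 and q_2* = 1.375.

q_1* = 0.6875, q_2* = 1.375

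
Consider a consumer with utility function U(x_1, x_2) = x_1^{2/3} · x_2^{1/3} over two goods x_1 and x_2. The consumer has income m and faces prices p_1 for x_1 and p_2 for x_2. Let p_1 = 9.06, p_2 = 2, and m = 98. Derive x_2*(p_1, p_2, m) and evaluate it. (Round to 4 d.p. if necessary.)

x_2* = 16.3333

Demand: x_1*(p_1,p_2,m) = 2/3·m/p_1 and x_2* = 1/3·m/p_2.
At p_1=9.06, p_2=2, m=98: x_2* = 1/3·98/2 = 16.3333.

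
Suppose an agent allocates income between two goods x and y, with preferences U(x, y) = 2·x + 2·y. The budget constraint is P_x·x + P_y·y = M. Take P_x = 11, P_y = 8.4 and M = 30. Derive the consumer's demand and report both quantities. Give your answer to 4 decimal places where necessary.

Linear utility — the consumer picks whichever good has higher MU/price: 2/11 = 0.1818 vs 2/8.4 = 0.2381.
y gives more utility per dollar, so spend all income on y: y* = M/P_y, x* = 0.
Numerically: x* = 0, y* = 3.5714.

x* = 0, y* = 3.5714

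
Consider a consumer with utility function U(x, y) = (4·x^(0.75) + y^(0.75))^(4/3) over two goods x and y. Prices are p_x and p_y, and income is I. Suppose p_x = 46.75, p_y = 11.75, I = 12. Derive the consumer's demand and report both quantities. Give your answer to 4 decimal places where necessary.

x* = 0.206, y* = 0.2017

MU_x ∝ 4·x^(-0.25), MU_y ∝ y^(-0.25), so MRS = 4·(y/x)^(0.25) = p_x/p_y.
Hence y/x = ((1/4)·p_x/p_y)^(1/(0.25)), i.e. raised to the 4 power.
With the ratio pinned down, the budget gives x* = I/(p_x + p_y·(y/x)) and y* = (y/x)·x*.
Numerically y/x = 0.978893, so x* = 12/(46.75 + 11.75·0.978893) = 0.206 and y* = 0.978893·0.206 = 0.2017.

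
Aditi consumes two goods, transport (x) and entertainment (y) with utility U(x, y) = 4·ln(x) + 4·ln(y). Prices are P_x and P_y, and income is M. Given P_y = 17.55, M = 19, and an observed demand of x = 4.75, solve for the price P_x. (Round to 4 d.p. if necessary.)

P_x = 2

The MRS is y/x. Set MRS = P_x/P_y.
So 4·P_y·y = 4·P_x·x; combined with the budget, a share 0.5 of income goes to x.
Demand: x*(P_x,P_y,M) = 0.5·M/P_x and y* = 0.5·M/P_y.
Set x* = 4.75 in the demand function and solve for P_x: P_x = 2.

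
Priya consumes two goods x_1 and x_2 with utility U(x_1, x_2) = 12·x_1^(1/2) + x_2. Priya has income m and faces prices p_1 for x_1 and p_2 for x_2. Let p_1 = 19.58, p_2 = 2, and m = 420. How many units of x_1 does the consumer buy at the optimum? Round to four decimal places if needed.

x_1* = 0.3756

MU_x_1 = 6/√x_1, MU_x_2 = 1. Tangency: 6/√x_1 = p_1/p_2.
Solve: √x_1 = 6·p_2/p_1, so x_1*(p_1,p_2) = (6·p_2/p_1)², and x_2* = (m − p_1·x_1*)/p_2.
Plugging in: x_1* = (6·2/19.58)² = 0.3756.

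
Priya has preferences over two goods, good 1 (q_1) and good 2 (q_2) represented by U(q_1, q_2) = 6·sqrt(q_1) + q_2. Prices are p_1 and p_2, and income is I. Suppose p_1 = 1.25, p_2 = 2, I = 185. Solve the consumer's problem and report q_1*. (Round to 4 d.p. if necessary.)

q_1* = 23.04

Utility is quasi-linear in q_2; the FOC for q_1 is 3/√q_1 = p_1/p_2.
Thus q_1* = (3·p_2/p_1)² — independent of I — with the rest of income spent on q_2.
Plugging in: q_1* = (3·2/1.25)² = 23.04.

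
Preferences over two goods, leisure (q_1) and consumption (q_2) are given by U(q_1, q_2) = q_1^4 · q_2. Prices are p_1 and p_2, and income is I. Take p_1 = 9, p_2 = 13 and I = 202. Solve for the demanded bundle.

q_1* = 17.9556, q_2* = 3.1077

Tangency: MRS = 4·q_2/q_1 = p_1/p_2.
So 4·p_2·q_2 = p_1·q_1; combined with the budget, a share 0.8 of income goes to q_1.
Demand: q_1*(p_1,p_2,I) = 0.8·I/p_1 and q_2* = 0.2·I/p_2.
At p_1=9, p_2=13, I=202: q_1* = 0.8·202/9 = 17.9556, q_2* = 3.1077.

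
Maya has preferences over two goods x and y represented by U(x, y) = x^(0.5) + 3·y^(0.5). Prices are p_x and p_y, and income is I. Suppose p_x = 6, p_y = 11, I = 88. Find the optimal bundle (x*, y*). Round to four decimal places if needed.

MU_x ∝ x^(-0.5), MU_y ∝ 3·y^(-0.5), so MRS = (1/3)·(y/x)^(0.5) = p_x/p_y.
Solve for the ratio: y/x = [3·p_x/p_y]^(2).
Substitute y = (y/x)·x into the budget: x* = I/(p_x + p_y·(y/x)).
Numerically y/x = 2.677686, so x* = 88/(6 + 11·2.677686) = 2.4821 and y* = 2.677686·2.4821 = 6.6462.

x* = 2.4821, y* = 6.6462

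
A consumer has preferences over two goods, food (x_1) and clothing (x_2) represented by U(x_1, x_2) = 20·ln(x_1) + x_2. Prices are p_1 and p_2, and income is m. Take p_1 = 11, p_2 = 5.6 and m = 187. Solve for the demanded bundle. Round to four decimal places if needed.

x_1* = 10.1818, x_2* = 13.3929

Set MRS = p_1/p_2: (20/x_1)/1 = p_1/p_2.
So x_1*(p_1,p_2) = 20·p_2/p_1, independent of income; and x_2* = (m − 20·p_2)/p_2.
At the given prices: x_1* = 20·5.6/11 = 10.1818, and x_2* = 13.3929.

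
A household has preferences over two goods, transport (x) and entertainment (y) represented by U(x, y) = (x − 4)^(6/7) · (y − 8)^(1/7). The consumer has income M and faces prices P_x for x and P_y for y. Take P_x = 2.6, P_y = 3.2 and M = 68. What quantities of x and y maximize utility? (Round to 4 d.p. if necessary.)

x* = 14.5495, y* = 9.4286

This is Cobb-Douglas in (x−4, y−8): tangency gives 6/7·P_y·(y−8) = 1/7·P_x·(x−4).
Substituting into the budget: x* = 4 + 6/7·(M − 4·P_x − 8·P_y)/P_x, and y* = 8 + 1/7·(…)/P_y.
Discretionary income = 68 − 4·2.6 − 8·3.2 = 32; x* = 4 + 6/7·32/2.6 = 14.5495; y* = 8 + 1/7·32/3.2 = 9.4286.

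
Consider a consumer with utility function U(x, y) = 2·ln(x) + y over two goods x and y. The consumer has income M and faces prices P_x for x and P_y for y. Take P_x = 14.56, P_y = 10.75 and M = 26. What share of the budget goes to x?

MU_x = 2/x, MU_y = 1. Tangency: 2/x = P_x/P_y.
So x*(P_x,P_y) = 2·P_y/P_x, independent of income; and y* = (M − 2·P_y)/P_y.
At the given prices: x* = 2·10.75/14.56 = 1.4766, and y* = 0.4186.
Expenditure on x: 14.56·1.4766 = 21.5; share = 0.8269.

share on x = 0.8269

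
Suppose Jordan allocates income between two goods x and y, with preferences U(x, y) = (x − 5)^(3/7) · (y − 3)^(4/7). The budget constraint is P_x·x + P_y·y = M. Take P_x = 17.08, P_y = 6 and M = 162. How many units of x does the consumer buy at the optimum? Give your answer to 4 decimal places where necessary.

x* = 6.4704

Let x' = x−5, y' = y−3. MRS = (3/4)·y'/x' = P_x/P_y.
Substituting into the budget: x* = 5 + 3/7·(M − 5·P_x − 3·P_y)/P_x, and y* = 3 + 4/7·(…)/P_y.
Discretionary income = 162 − 5·17.08 − 3·6 = 58.6; x* = 5 + 3/7·58.6/17.08 = 6.4704.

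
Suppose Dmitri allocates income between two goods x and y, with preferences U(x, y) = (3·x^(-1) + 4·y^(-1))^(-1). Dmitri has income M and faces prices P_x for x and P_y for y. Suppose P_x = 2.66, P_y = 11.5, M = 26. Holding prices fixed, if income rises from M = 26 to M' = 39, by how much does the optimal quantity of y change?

MRS = MU_x/MU_y = (3/4)·(y/x)^(2). Set equal to P_x/P_y.
Hence y/x = ((4/3)·P_x/P_y)^(1/(2)), i.e. raised to the 0.5 power.
With the ratio pinned down, the budget gives x* = M/(P_x + P_y·(y/x)) and y* = (y/x)·x*.
Numerically y/x = 0.555343, so x* = 26/(2.66 + 11.5·0.555343) = 2.8741 and y* = 0.555343·2.8741 = 1.5961.
At M' = 39: y* = 2.3941. Change: 2.3941 − 1.5961 = 0.798.

Δy* = 0.798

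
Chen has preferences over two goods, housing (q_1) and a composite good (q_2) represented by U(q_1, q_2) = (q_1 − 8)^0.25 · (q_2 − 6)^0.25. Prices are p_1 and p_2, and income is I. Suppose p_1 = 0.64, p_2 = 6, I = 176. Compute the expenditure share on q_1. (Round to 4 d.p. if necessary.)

share on q_1 = 0.4123

MRS = (q_2−6)/(q_1−8). Tangency with p_1/p_2 gives q_2−6 = (p_1/p_2)·(q_1−8).
After buying the subsistence bundle (8, 6), a share 0.5 of the remaining income goes to q_1: q_1* = 8 + 0.5·(I − 8p_1 − 6p_2)/p_1.
Discretionary income = 176 − 8·0.64 − 6·6 = 134.88; q_1* = 8 + 0.5·134.88/0.64 = 113.375; q_2* = 6 + 0.5·134.88/6 = 17.24.
Expenditure on q_1: 0.64·113.375 = 72.56; share = 0.4123.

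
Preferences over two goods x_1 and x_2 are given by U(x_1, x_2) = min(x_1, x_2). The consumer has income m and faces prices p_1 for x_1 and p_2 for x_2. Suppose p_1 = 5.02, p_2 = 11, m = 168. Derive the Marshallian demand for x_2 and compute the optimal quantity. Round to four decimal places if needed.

x_2* = 10.4869

Here 5.02 + 11 = 16.02, giving x_2* = 10.4869.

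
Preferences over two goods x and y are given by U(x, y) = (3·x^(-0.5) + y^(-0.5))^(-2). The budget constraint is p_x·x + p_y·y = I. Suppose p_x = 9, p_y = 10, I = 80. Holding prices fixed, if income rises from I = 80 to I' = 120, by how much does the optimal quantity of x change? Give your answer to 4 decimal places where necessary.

With the ratio pinned down, the budget gives x* = I/(p_x + p_y·(y/x)) and y* = (y/x)·x*.
Numerically y/x = 0.44814, so x* = 80/(9 + 10·0.44814) = 5.9341.
At I' = 120: x* = 8.9011. Change: 8.9011 − 5.9341 = 2.967.

Δx* = 2.967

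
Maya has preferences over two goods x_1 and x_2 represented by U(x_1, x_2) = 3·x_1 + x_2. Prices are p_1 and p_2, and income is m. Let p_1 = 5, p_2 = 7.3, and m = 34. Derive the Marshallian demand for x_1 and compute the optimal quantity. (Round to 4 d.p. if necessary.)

Linear utility — the consumer picks whichever good has higher MU/price: 3/5 = 0.6 vs 1/7.3 = 0.137.
x_1 gives more utility per dollar, so spend all income on x_1: x_1* = m/p_1, x_2* = 0.
Numerically: x_1* = 6.8, x_2* = 0.

x_1* = 6.8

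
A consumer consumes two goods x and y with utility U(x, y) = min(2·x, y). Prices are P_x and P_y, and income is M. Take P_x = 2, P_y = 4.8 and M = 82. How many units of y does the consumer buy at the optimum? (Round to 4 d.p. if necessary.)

Demand: x*(P_x,P_y,M) = M/(P_x + 2·P_y), y* = 2·M/(P_x + 2·P_y).
Here 2 + 2·4.8 = 11.6, giving y* = 14.1379.

y* = 14.1379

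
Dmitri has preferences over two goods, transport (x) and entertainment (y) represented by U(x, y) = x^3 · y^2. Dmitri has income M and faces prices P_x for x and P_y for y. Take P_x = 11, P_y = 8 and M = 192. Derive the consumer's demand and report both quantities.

x* = 10.4727, y* = 9.6

Tangency: MRS = (3/2)·y/x = P_x/P_y.
Rearranging, P_y·y = (2/3)·P_x·x. Substituting into the budget gives P_x·x·(1 + (2/3)) = M.
Demand: x*(P_x,P_y,M) = 0.6·M/P_x and y* = 0.4·M/P_y.
At P_x=11, P_y=8, M=192: x* = 0.6·192/11 = 10.4727, y* = 9.6.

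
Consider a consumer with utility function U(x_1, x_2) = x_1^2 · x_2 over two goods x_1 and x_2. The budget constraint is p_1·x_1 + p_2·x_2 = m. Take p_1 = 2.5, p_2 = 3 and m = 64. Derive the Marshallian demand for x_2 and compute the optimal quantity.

x_2* = 7.1111

The MRS is 2·x_2/x_1. Set MRS = p_1/p_2.
Rearranging, p_2·x_2 = (1/2)·p_1·x_1. Substituting into the budget gives p_1·x_1·(1 + (1/2)) = m.
Demand: x_1*(p_1,p_2,m) = 2/3·m/p_1 and x_2* = 1/3·m/p_2.
At p_1=2.5, p_2=3, m=64: x_2* = 1/3·64/3 = 7.1111.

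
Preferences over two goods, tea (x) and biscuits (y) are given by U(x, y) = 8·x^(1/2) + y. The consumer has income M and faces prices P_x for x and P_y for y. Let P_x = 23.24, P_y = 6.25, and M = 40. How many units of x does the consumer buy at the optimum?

Utility is quasi-linear in y; the FOC for x is 4/√x = P_x/P_y.
Solve: √x = 4·P_y/P_x, so x*(P_x,P_y) = (4·P_y/P_x)², and y* = (M − P_x·x*)/P_y.
Plugging in: x* = (4·6.25/23.24)² = 1.1572.

x* = 1.1572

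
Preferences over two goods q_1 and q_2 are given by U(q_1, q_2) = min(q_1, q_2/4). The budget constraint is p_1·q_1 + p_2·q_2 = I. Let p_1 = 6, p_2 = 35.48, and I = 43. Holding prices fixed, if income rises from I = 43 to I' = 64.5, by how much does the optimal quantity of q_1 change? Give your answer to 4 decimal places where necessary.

Leontief preferences: the optimum is at the kink where q_1/1 = q_2/4, i.e. q_2 = 4·q_1.
Budget: p_1·q_1 + p_2·4·q_1 = I, so (p_1 + 4·p_2)·q_1 = I.
Demand: q_1*(p_1,p_2,I) = I/(p_1 + 4·p_2), q_2* = 4·I/(p_1 + 4·p_2).
Here 6 + 4·35.48 = 147.92, giving q_1* = 0.2907.
At I' = 64.5: q_1* = 0.436. Change: 0.436 − 0.2907 = 0.1453.

Δq_1* = 0.1453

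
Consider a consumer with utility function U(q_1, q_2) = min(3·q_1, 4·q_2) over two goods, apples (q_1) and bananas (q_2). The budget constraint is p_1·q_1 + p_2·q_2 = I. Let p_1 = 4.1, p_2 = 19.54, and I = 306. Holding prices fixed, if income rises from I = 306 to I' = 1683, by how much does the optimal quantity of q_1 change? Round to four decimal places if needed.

Δq_1* = 73.4204

Leontief preferences: the optimum is at the kink where q_1/4 = q_2/3, i.e. q_2 = (3/4)·q_1.
Budget: p_1·q_1 + p_2·(3/4)·q_1 = I, so (4·p_1 + 3·p_2)·q_1 = 4·I.
Demand: q_1*(p_1,p_2,I) = 4·I/(4·p_1 + 3·p_2), q_2* = 3·I/(4·p_1 + 3·p_2).
Here 4·4.1 + 3·19.54 = 75.02, giving q_1* = 16.3156.
At I' = 1683: q_1* = 89.7361. Change: 89.7361 − 16.3156 = 73.4204.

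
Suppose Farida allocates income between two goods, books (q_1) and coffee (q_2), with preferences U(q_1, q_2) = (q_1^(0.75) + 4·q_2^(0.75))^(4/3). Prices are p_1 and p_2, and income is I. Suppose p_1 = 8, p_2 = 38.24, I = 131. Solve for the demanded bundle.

MRS = MU_q_1/MU_q_2 = (1/4)·(q_2/q_1)^(0.25). Set equal to p_1/p_2.
Solve for the ratio: q_2/q_1 = [4·p_1/p_2]^(4).
Substitute q_2 = (q_2/q_1)·q_1 into the budget: q_1* = I/(p_1 + p_2·(q_2/q_1)).
Numerically q_2/q_1 = 0.490375, so q_1* = 131/(8 + 38.24·0.490375) = 4.8968 and q_2* = 0.490375·4.8968 = 2.4013.

q_1* = 4.8968, q_2* = 2.4013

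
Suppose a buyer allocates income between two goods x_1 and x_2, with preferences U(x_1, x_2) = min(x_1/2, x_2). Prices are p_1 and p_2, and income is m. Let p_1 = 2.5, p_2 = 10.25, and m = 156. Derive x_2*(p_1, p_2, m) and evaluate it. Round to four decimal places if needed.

With perfect complements, no substitution: consume in ratio x_1:x_2 = 2:1.
Budget: p_1·x_1 + p_2·(1/2)·x_1 = m, so (2·p_1 + p_2)·x_1 = 2·m.
Demand: x_1*(p_1,p_2,m) = 2·m/(2·p_1 + p_2), x_2* = m/(2·p_1 + p_2).
Here 2·2.5 + 10.25 = 15.25, giving x_2* = 10.2295.

x_2* = 10.2295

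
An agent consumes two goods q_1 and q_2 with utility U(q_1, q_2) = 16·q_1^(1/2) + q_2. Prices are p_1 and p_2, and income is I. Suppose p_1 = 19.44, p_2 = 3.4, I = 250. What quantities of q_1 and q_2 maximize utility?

q_1* = 1.9577, q_2* = 62.336

MU_q_1 = 8/√q_1, MU_q_2 = 1. Tangency: 8/√q_1 = p_1/p_2.
Solve: √q_1 = 8·p_2/p_1, so q_1*(p_1,p_2) = (8·p_2/p_1)², and q_2* = (I − p_1·q_1*)/p_2.
Plugging in: q_1* = (8·3.4/19.44)² = 1.9577, q_2* = 62.336.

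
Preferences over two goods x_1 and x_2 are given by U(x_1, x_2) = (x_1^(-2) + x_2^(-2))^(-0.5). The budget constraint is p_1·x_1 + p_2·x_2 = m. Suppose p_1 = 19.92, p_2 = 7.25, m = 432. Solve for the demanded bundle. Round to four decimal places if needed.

MU_x_1 ∝ x_1^(-3), MU_x_2 ∝ x_2^(-3), so MRS = (x_2/x_1)^(3) = p_1/p_2.
Hence x_2/x_1 = (p_1/p_2)^(1/(3)), i.e. raised to the 1/3 power.
Substitute x_2 = (x_2/x_1)·x_1 into the budget: x_1* = m/(p_1 + p_2·(x_2/x_1)).
Numerically x_2/x_1 = 1.40061, so x_1* = 432/(19.92 + 7.25·1.40061) = 14.3644 and x_2* = 1.40061·14.3644 = 20.1189.

x_1* = 14.3644, x_2* = 20.1189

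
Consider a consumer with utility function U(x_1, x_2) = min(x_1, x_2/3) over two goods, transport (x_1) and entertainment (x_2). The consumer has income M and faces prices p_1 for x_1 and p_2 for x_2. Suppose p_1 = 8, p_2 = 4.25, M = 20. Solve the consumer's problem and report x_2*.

x_2* = 2.8916

Here 8 + 3·4.25 = 20.75, giving x_2* = 2.8916.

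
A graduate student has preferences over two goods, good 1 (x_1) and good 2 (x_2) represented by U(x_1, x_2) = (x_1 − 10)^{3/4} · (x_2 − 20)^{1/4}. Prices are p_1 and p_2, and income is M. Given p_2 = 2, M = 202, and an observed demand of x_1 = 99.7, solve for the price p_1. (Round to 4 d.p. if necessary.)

p_1 = 1.25

MRS = 3·(x_2−20)/(x_1−10). Tangency with p_1/p_2 gives x_2−20 = (1/3)·(p_1/p_2)·(x_1−10).
After buying the subsistence bundle (10, 20), a share 0.75 of the remaining income goes to x_1: x_1* = 10 + 0.75·(M − 10p_1 − 20p_2)/p_1.
Set x_1* = 99.7 in the demand function and solve for p_1: p_1 = 1.25.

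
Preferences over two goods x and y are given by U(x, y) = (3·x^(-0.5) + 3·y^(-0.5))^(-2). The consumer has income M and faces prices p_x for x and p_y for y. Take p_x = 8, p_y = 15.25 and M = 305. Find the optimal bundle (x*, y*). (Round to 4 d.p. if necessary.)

x* = 17.0207, y* = 11.0711

MU_x ∝ 3·x^(-1.5), MU_y ∝ 3·y^(-1.5), so MRS = (y/x)^(1.5) = p_x/p_y.
Hence y/x = (p_x/p_y)^(1/(1.5)), i.e. raised to the 2/3 power.
With the ratio pinned down, the budget gives x* = M/(p_x + p_y·(y/x)) and y* = (y/x)·x*.
Numerically y/x = 0.650449, so x* = 305/(8 + 15.25·0.650449) = 17.0207 and y* = 0.650449·17.0207 = 11.0711.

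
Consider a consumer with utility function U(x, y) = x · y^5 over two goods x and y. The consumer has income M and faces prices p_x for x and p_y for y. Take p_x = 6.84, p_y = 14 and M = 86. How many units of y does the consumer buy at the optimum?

Tangency: MRS = (1/5)·y/x = p_x/p_y.
Rearranging, p_y·y = 5·p_x·x. Substituting into the budget gives p_x·x·(1 + 5) = M.
Demand: x*(p_x,p_y,M) = 1/6·M/p_x and y* = 5/6·M/p_y.
At p_x=6.84, p_y=14, M=86: y* = 5/6·86/14 = 5.119.

y* = 5.119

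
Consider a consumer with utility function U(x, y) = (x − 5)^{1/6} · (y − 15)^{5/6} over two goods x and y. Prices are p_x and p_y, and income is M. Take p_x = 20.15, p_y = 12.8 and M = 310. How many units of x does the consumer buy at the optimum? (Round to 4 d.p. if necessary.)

Discretionary income = 310 − 5·20.15 − 15·12.8 = 17.25; x* = 5 + 1/6·17.25/20.15 = 5.1427.

x* = 5.1427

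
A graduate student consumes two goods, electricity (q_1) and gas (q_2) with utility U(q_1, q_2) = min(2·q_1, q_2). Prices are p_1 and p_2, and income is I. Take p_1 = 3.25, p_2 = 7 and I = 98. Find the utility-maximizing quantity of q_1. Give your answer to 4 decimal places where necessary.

With perfect complements, no substitution: consume in ratio q_1:q_2 = 1:2.
Budget: p_1·q_1 + p_2·2·q_1 = I, so (p_1 + 2·p_2)·q_1 = I.
Demand: q_1*(p_1,p_2,I) = I/(p_1 + 2·p_2), q_2* = 2·I/(p_1 + 2·p_2).
Here 3.25 + 2·7 = 17.25, giving q_1* = 5.6812.

q_1* = 5.6812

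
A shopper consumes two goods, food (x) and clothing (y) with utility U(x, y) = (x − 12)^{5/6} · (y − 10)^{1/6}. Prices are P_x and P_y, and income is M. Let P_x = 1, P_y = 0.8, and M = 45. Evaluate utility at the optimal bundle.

V = 16.5354

Let x' = x−12, y' = y−10. MRS = 5·y'/x' = P_x/P_y.
After buying the subsistence bundle (12, 10), a share 5/6 of the remaining income goes to x: x* = 12 + 5/6·(M − 12P_x − 10P_y)/P_x.
Discretionary income = 45 − 12·1 − 10·0.8 = 25; x* = 12 + 5/6·25/1 = 32.8333; y* = 10 + 1/6·25/0.8 = 15.2083.
Utility at the optimum: U(32.8333, 15.2083) = 16.5354.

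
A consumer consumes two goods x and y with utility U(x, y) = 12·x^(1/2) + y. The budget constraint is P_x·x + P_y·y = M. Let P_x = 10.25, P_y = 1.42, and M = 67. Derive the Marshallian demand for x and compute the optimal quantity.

x* = 0.6909

Utility is quasi-linear in y; the FOC for x is 6/√x = P_x/P_y.
Thus x* = (6·P_y/P_x)² — independent of M — with the rest of income spent on y.
Plugging in: x* = (6·1.42/10.25)² = 0.6909.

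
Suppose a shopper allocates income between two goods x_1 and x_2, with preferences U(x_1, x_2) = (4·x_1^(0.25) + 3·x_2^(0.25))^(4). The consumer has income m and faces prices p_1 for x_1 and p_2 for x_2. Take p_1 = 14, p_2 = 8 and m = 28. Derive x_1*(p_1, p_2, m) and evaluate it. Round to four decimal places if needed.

From the CES first-order condition, (4/3)·(x_2/x_1)^(0.75) = p_1/p_2.
Hence x_2/x_1 = ((3/4)·p_1/p_2)^(1/(0.75)), i.e. raised to the 4/3 power.
With the ratio pinned down, the budget gives x_1* = m/(p_1 + p_2·(x_2/x_1)) and x_2* = (x_2/x_1)·x_1*.
Numerically x_2/x_1 = 1.43703, so x_1* = 28/(14 + 8·1.43703) = 1.0982.

x_1* = 1.0982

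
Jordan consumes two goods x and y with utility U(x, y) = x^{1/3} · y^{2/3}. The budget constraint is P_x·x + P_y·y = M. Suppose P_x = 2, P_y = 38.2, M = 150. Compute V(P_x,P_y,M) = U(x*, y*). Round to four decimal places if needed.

V = 5.554

Tangency: MRS = (1/2)·y/x = P_x/P_y.
So 1/3·P_y·y = 2/3·P_x·x; combined with the budget, a share 1/3 of income goes to x.
Demand: x*(P_x,P_y,M) = 1/3·M/P_x and y* = 2/3·M/P_y.
At P_x=2, P_y=38.2, M=150: x* = 1/3·150/2 = 25, y* = 2.6178.
Utility at the optimum: U(25, 2.6178) = 5.554.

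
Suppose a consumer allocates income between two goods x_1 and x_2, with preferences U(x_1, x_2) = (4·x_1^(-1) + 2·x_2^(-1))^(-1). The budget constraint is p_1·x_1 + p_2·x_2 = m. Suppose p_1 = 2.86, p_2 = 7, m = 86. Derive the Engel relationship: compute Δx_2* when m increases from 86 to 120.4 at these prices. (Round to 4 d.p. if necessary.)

Δx_2* = 2.5811

From the CES first-order condition, 2·(x_2/x_1)^(2) = p_1/p_2.
Solve for the ratio: x_2/x_1 = [(1/2)·p_1/p_2]^(0.5).
With the ratio pinned down, the budget gives x_1* = m/(p_1 + p_2·(x_2/x_1)) and x_2* = (x_2/x_1)·x_1*.
Numerically x_2/x_1 = 0.45198, so x_1* = 86/(2.86 + 7·0.45198) = 14.2766 and x_2* = 0.45198·14.2766 = 6.4527.
At m' = 120.4: x_2* = 9.0338. Change: 9.0338 − 6.4527 = 2.5811.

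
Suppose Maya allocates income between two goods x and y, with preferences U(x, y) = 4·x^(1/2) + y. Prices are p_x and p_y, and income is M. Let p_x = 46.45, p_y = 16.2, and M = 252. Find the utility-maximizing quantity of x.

x* = 0.4865

Set MRS = p_x/p_y: 2·x^(−1/2) = p_x/p_y.
Solve: √x = 2·p_y/p_x, so x*(p_x,p_y) = (2·p_y/p_x)², and y* = (M − p_x·x*)/p_y.
Plugging in: x* = (2·16.2/46.45)² = 0.4865.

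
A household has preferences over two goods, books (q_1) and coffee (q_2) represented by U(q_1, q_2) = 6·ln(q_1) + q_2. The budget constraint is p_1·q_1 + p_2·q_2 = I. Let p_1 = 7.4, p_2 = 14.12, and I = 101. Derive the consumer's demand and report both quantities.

At the given prices: q_1* = 6·14.12/7.4 = 11.4486, and q_2* = 1.153.

q_1* = 11.4486, q_2* = 1.153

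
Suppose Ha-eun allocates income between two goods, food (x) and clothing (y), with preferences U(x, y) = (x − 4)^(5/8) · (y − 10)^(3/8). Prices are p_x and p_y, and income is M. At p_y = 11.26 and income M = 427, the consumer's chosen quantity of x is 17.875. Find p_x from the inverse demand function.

Let x' = x−4, y' = y−10. MRS = (5/3)·y'/x' = p_x/p_y.
After buying the subsistence bundle (4, 10), a share 0.625 of the remaining income goes to x: x* = 4 + 0.625·(M − 4p_x − 10p_y)/p_x.
Set x* = 17.875 in the demand function and solve for p_x: p_x = 12.

p_x = 12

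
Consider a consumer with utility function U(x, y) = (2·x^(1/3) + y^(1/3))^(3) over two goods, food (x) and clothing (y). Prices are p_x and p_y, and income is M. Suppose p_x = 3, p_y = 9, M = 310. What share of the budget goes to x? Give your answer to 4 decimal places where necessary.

share on x = 0.8305

With the ratio pinned down, the budget gives x* = M/(p_x + p_y·(y/x)) and y* = (y/x)·x*.
Numerically y/x = 0.068041, so x* = 310/(3 + 9·0.068041) = 85.8162 and y* = 0.068041·85.8162 = 5.8391.
Expenditure on x: 3·85.8162 = 257.4485; share = 0.8305.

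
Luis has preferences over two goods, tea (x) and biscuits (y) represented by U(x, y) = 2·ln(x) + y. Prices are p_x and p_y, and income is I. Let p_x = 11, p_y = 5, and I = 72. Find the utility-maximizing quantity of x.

MU_x = 2/x, MU_y = 1. Tangency: 2/x = p_x/p_y.
So x*(p_x,p_y) = 2·p_y/p_x, independent of income; and y* = (I − 2·p_y)/p_y.
At the given prices: x* = 2·5/11 = 0.9091.

x* = 0.9091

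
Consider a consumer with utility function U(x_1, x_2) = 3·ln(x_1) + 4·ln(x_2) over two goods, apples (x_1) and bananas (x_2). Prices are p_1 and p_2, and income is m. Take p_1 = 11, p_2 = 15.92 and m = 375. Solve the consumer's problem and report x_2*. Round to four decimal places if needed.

x_2* = 13.4602

The MRS is (3/4)·x_2/x_1. Set MRS = p_1/p_2.
So 3·p_2·x_2 = 4·p_1·x_1; combined with the budget, a share 3/7 of income goes to x_1.
Demand: x_1*(p_1,p_2,m) = 3/7·m/p_1 and x_2* = 4/7·m/p_2.
At p_1=11, p_2=15.92, m=375: x_2* = 4/7·375/15.92 = 13.4602.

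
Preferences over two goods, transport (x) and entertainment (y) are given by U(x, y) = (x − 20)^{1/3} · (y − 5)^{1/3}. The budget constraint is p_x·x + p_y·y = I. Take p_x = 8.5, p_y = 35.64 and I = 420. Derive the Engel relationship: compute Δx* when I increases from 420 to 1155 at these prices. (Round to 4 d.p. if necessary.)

MRS = (y−5)/(x−20). Tangency with p_x/p_y gives y−5 = (p_x/p_y)·(x−20).
Substituting into the budget: x* = 20 + 0.5·(I − 20·p_x − 5·p_y)/p_x, and y* = 5 + 0.5·(…)/p_y.
Discretionary income = 420 − 20·8.5 − 5·35.64 = 71.8; x* = 20 + 0.5·71.8/8.5 = 24.2235.
At I' = 1155: x* = 67.4588. Change: 67.4588 − 24.2235 = 43.2353.

Δx* = 43.2353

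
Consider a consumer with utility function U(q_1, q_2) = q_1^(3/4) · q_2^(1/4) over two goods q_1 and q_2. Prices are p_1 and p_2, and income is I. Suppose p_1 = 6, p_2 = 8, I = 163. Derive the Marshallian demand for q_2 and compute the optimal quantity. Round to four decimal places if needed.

The MRS is 3·q_2/q_1. Set MRS = p_1/p_2.
Rearranging, p_2·q_2 = (1/3)·p_1·q_1. Substituting into the budget gives p_1·q_1·(1 + (1/3)) = I.
Demand: q_1*(p_1,p_2,I) = 0.75·I/p_1 and q_2* = 0.25·I/p_2.
At p_1=6, p_2=8, I=163: q_2* = 0.25·163/8 = 5.0938.

q_2* = 5.0938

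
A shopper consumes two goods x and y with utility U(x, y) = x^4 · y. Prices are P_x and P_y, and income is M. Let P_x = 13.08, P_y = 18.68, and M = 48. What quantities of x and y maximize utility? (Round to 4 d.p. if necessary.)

x* = 2.9358, y* = 0.5139

At P_x=13.08, P_y=18.68, M=48: x* = 0.8·48/13.08 = 2.9358, y* = 0.5139.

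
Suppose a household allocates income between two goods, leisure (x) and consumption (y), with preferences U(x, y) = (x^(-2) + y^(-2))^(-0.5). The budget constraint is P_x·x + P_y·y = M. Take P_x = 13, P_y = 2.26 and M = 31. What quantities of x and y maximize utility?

MRS = MU_x/MU_y = (y/x)^(3). Set equal to P_x/P_y.
Solve for the ratio: y/x = [P_x/P_y]^(1/3).
Substitute y = (y/x)·x into the budget: x* = M/(P_x + P_y·(y/x)).
Numerically y/x = 1.791754, so x* = 31/(13 + 2.26·1.791754) = 1.8182 and y* = 1.791754·1.8182 = 3.2579.

x* = 1.8182, y* = 3.2579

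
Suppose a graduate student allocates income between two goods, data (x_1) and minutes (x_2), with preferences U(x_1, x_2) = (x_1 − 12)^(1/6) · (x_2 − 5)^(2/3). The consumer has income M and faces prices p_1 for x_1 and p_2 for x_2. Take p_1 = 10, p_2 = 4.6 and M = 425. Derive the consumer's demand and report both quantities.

Discretionary income = 425 − 12·10 − 5·4.6 = 282; x_1* = 12 + 0.2·282/10 = 17.64; x_2* = 5 + 0.8·282/4.6 = 54.0435.

x_1* = 17.64, x_2* = 54.0435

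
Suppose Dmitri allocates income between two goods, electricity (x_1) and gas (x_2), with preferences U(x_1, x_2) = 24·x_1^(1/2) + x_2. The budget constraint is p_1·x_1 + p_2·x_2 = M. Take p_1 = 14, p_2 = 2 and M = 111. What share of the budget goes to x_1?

share on x_1 = 0.3707

MU_x_1 = 12/√x_1, MU_x_2 = 1. Tangency: 12/√x_1 = p_1/p_2.
Solve: √x_1 = 12·p_2/p_1, so x_1*(p_1,p_2) = (12·p_2/p_1)², and x_2* = (M − p_1·x_1*)/p_2.
Plugging in: x_1* = (12·2/14)² = 2.9388, x_2* = 34.9286.
Expenditure on x_1: 14·2.9388 = 41.1429; share = 0.3707.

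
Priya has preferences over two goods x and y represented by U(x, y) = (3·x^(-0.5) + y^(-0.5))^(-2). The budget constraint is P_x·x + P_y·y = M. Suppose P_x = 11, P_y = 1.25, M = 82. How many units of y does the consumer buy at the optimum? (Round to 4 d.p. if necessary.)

MU_x ∝ 3·x^(-1.5), MU_y ∝ y^(-1.5), so MRS = 3·(y/x)^(1.5) = P_x/P_y.
Hence y/x = ((1/3)·P_x/P_y)^(1/(1.5)), i.e. raised to the 2/3 power.
Substitute y = (y/x)·x into the budget: x* = M/(P_x + P_y·(y/x)).
Numerically y/x = 2.049152, so x* = 82/(11 + 1.25·2.049152) = 6.0466 and y* = 2.049152·6.0466 = 12.3903.

y* = 12.3903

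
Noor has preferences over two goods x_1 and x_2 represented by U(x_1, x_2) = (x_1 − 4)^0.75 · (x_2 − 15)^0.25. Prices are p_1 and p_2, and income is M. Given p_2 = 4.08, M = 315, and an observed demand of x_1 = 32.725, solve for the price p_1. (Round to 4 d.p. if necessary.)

This is Cobb-Douglas in (x_1−4, x_2−15): tangency gives 0.75·p_2·(x_2−15) = 0.25·p_1·(x_1−4).
After buying the subsistence bundle (4, 15), a share 0.75 of the remaining income goes to x_1: x_1* = 4 + 0.75·(M − 4p_1 − 15p_2)/p_1.
Set x_1* = 32.725 in the demand function and solve for p_1: p_1 = 6.

p_1 = 6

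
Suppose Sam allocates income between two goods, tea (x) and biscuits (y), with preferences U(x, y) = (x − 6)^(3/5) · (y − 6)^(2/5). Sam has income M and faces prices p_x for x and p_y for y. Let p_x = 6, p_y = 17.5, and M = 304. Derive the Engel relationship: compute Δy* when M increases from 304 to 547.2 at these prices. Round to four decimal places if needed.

This is Cobb-Douglas in (x−6, y−6): tangency gives 0.6·p_y·(y−6) = 0.4·p_x·(x−6).
After buying the subsistence bundle (6, 6), a share 0.6 of the remaining income goes to x: x* = 6 + 0.6·(M − 6p_x − 6p_y)/p_x.
Discretionary income = 304 − 6·6 − 6·17.5 = 163; y* = 6 + 0.4·163/17.5 = 9.7257.
At M' = 547.2: y* = 15.2846. Change: 15.2846 − 9.7257 = 5.5589.

Δy* = 5.5589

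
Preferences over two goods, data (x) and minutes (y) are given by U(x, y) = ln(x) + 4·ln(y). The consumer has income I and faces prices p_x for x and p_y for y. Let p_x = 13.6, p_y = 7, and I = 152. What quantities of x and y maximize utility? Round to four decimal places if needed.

x* = 2.2353, y* = 17.3714

MU_x/MU_y = (y)/(4·x); tangency sets this equal to p_x/p_y.
Rearranging, p_y·y = 4·p_x·x. Substituting into the budget gives p_x·x·(1 + 4) = I.
Demand: x*(p_x,p_y,I) = 0.2·I/p_x and y* = 0.8·I/p_y.
At p_x=13.6, p_y=7, I=152: x* = 0.2·152/13.6 = 2.2353, y* = 17.3714.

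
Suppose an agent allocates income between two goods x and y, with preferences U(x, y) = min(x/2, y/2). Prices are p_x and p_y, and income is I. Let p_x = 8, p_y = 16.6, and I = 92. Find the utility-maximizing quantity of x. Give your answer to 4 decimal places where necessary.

Leontief preferences: the optimum is at the kink where x/2 = y/2, i.e. y = x.
Budget: p_x·x + p_y·x = I, so (2·p_x + 2·p_y)·x = 2·I.
Demand: x*(p_x,p_y,I) = 2·I/(2·p_x + 2·p_y), y* = 2·I/(2·p_x + 2·p_y).
Here 2·8 + 2·16.6 = 49.2, giving x* = 3.7398.

x* = 3.7398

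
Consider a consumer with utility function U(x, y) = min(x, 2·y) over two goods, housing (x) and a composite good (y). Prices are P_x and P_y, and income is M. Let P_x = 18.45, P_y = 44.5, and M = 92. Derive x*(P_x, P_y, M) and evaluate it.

With perfect complements, no substitution: consume in ratio x:y = 2:1.
Budget: P_x·x + P_y·(1/2)·x = M, so (2·P_x + P_y)·x = 2·M.
Demand: x*(P_x,P_y,M) = 2·M/(2·P_x + P_y), y* = M/(2·P_x + P_y).
Here 2·18.45 + 44.5 = 81.4, giving x* = 2.2604.

x* = 2.2604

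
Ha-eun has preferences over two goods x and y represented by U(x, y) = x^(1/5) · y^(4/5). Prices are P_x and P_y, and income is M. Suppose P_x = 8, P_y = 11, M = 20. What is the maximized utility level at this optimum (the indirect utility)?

The MRS is (1/4)·y/x. Set MRS = P_x/P_y.
So 0.2·P_y·y = 0.8·P_x·x; combined with the budget, a share 0.2 of income goes to x.
Demand: x*(P_x,P_y,M) = 0.2·M/P_x and y* = 0.8·M/P_y.
At P_x=8, P_y=11, M=20: x* = 0.2·20/8 = 0.5, y* = 1.4545.
Utility at the optimum: U(0.5, 1.4545) = 1.1748.

V = 1.1748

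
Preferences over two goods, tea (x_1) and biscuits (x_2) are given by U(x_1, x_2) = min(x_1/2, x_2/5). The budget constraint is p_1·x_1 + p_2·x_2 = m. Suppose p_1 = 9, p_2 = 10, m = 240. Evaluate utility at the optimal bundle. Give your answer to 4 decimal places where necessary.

V = 3.5294

Leontief preferences: the optimum is at the kink where x_1/2 = x_2/5, i.e. x_2 = (5/2)·x_1.
Budget: p_1·x_1 + p_2·(5/2)·x_1 = m, so (2·p_1 + 5·p_2)·x_1 = 2·m.
Demand: x_1*(p_1,p_2,m) = 2·m/(2·p_1 + 5·p_2), x_2* = 5·m/(2·p_1 + 5·p_2).
Here 2·9 + 5·10 = 68, giving x_1* = 7.0588 and x_2* = 17.6471.
Utility at the optimum: U(7.0588, 17.6471) = 3.5294.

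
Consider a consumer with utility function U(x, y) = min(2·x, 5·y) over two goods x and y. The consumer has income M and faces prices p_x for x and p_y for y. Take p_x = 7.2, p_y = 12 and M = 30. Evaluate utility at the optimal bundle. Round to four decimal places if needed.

Demand: x*(p_x,p_y,M) = 5·M/(5·p_x + 2·p_y), y* = 2·M/(5·p_x + 2·p_y).
Here 5·7.2 + 2·12 = 60, giving x* = 2.5 and y* = 1.
Utility at the optimum: U(2.5, 1) = 5.

V = 5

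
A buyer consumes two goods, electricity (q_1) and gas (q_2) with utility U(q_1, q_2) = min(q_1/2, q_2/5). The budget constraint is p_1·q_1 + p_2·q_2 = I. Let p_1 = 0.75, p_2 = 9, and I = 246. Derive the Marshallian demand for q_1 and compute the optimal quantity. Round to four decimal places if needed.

q_1* = 10.5806

Here 2·0.75 + 5·9 = 46.5, giving q_1* = 10.5806.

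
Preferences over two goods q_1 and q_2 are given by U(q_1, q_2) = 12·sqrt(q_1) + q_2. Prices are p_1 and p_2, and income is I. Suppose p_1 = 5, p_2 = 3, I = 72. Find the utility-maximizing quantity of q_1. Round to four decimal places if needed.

q_1* = 12.96

Utility is quasi-linear in q_2; the FOC for q_1 is 6/√q_1 = p_1/p_2.
Thus q_1* = (6·p_2/p_1)² — independent of I — with the rest of income spent on q_2.
Plugging in: q_1* = (6·3/5)² = 12.96.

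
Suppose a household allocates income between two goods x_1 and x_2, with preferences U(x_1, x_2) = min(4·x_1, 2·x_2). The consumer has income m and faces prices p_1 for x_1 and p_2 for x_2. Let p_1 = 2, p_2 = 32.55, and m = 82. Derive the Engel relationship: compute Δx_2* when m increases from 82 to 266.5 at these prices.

Δx_2* = 5.4993

With perfect complements, no substitution: consume in ratio x_1:x_2 = 2:4.
Budget: p_1·x_1 + p_2·2·x_1 = m, so (2·p_1 + 4·p_2)·x_1 = 2·m.
Demand: x_1*(p_1,p_2,m) = 2·m/(2·p_1 + 4·p_2), x_2* = 4·m/(2·p_1 + 4·p_2).
Here 2·2 + 4·32.55 = 134.2, giving x_2* = 2.4441.
At m' = 266.5: x_2* = 7.9434. Change: 7.9434 − 2.4441 = 5.4993.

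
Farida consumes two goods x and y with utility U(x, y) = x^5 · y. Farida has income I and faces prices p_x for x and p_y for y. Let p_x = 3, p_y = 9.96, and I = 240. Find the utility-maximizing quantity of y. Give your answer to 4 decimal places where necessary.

y* = 4.0161

MU_x/MU_y = (5·y)/(x); tangency sets this equal to p_x/p_y.
So 5·p_y·y = p_x·x; combined with the budget, a share 5/6 of income goes to x.
Demand: x*(p_x,p_y,I) = 5/6·I/p_x and y* = 1/6·I/p_y.
At p_x=3, p_y=9.96, I=240: y* = 1/6·240/9.96 = 4.0161.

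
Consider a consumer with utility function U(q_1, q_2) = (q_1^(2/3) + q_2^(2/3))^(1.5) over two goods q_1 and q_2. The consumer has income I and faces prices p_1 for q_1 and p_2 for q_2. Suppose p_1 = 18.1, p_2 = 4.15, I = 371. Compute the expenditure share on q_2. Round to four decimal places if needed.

MU_q_1 ∝ q_1^(-1/3), MU_q_2 ∝ q_2^(-1/3), so MRS = (q_2/q_1)^(1/3) = p_1/p_2.
Hence q_2/q_1 = (p_1/p_2)^(1/(1/3)), i.e. raised to the 3 power.
With the ratio pinned down, the budget gives q_1* = I/(p_1 + p_2·(q_2/q_1)) and q_2* = (q_2/q_1)·q_1*.
Numerically q_2/q_1 = 82.964335, so q_1* = 371/(18.1 + 4.15·82.964335) = 1.0237 and q_2* = 82.964335·1.0237 = 84.9327.
Expenditure on q_2: 4.15·84.9327 = 352.4706; share = 0.9501.

share on q_2 = 0.9501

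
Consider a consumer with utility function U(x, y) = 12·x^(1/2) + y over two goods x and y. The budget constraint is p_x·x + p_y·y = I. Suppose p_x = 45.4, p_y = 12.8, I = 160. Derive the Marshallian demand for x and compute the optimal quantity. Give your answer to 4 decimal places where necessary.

Plugging in: x* = (6·12.8/45.4)² = 2.8616.

x* = 2.8616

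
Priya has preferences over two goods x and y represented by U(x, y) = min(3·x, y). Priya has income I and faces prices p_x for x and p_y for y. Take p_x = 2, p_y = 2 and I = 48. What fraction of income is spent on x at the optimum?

With perfect complements, no substitution: consume in ratio x:y = 1:3.
Budget: p_x·x + p_y·3·x = I, so (p_x + 3·p_y)·x = I.
Demand: x*(p_x,p_y,I) = I/(p_x + 3·p_y), y* = 3·I/(p_x + 3·p_y).
Here 2 + 3·2 = 8, giving x* = 6 and y* = 18.
Expenditure on x: 2·6 = 12; share = 0.25.

share on x = 0.25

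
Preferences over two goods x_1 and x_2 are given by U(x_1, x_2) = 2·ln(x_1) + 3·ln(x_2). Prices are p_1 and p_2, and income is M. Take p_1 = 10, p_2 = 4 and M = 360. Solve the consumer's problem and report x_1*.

x_1* = 14.4

Demand: x_1*(p_1,p_2,M) = 0.4·M/p_1 and x_2* = 0.6·M/p_2.
At p_1=10, p_2=4, M=360: x_1* = 0.4·360/10 = 14.4.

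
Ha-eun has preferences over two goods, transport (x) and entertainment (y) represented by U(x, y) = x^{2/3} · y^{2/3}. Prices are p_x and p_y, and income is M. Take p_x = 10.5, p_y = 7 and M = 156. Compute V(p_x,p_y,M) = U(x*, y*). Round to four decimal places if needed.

Tangency: MRS = y/x = p_x/p_y.
Rearranging, p_y·y = p_x·x. Substituting into the budget gives p_x·x·(1 + 1) = M.
Demand: x*(p_x,p_y,M) = 0.5·M/p_x and y* = 0.5·M/p_y.
At p_x=10.5, p_y=7, M=156: x* = 0.5·156/10.5 = 7.4286, y* = 11.1429.
Utility at the optimum: U(7.4286, 11.1429) = 18.9933.

V = 18.9933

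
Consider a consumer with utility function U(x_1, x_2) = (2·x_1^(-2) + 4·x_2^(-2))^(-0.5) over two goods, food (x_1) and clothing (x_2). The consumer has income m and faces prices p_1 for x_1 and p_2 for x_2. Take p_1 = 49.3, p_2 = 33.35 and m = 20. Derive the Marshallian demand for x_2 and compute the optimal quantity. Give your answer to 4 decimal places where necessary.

x_2* = 0.2954

Numerically x_2/x_1 = 1.435248, so x_1* = 20/(49.3 + 33.35·1.435248) = 0.2058 and x_2* = 1.435248·0.2058 = 0.2954.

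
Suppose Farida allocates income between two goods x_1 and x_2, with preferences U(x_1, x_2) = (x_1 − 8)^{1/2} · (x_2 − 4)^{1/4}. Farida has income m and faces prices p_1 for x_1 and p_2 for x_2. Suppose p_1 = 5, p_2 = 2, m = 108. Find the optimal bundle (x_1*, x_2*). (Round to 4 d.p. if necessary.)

x_1* = 16, x_2* = 14

Substituting into the budget: x_1* = 8 + 2/3·(m − 8·p_1 − 4·p_2)/p_1, and x_2* = 4 + 1/3·(…)/p_2.
Discretionary income = 108 − 8·5 − 4·2 = 60; x_1* = 8 + 2/3·60/5 = 16; x_2* = 4 + 1/3·60/2 = 14.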